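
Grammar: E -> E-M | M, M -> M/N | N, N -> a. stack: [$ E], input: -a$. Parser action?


shift '-' to continue E -> E-M
Action: shift


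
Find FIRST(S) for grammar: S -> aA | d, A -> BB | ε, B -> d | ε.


Per alternative of S: FIRST(aA) = {a}; FIRST(d) = {d}
FIRST(S) = {a, d}


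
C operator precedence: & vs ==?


'==' is equality (level 6); '&' is bitwise AND (level 5)
Higher level binds tighter
'==' has higher precedence than '&'


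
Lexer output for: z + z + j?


Scan left to right, longest-match per lexeme
Tokens: ID(z), OP(+), ID(z), OP(+), ID(j)


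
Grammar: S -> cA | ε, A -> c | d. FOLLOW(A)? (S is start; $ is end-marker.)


$ ∈ FOLLOW(S). For each A -> αBβ: add FIRST(β)\{ε} to FOLLOW(B); if β nullable, add FOLLOW(A).
FOLLOW(A) = {$}


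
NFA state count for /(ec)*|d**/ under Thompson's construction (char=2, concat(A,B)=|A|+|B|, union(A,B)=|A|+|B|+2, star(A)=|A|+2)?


Syntax tree has 3 char leaf(s), 1 union(s), 3 star(s)
chars contribute 3×2 = 6; each union adds +2; each star adds +2
Total: 6 + 2 + 6 = 14 states


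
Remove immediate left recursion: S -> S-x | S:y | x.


Left-recursive alternatives: S-x, S:y; non-recursive: x
Introduce S': S -> xS', S' -> -xS' | :yS' | ε


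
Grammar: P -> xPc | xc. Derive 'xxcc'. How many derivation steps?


Derivation: P => xPc => xxcc
Steps: 2


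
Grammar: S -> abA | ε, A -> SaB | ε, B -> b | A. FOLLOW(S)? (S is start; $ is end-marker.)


$ ∈ FOLLOW(S). For each A -> αBβ: add FIRST(β)\{ε} to FOLLOW(B); if β nullable, add FOLLOW(A).
FOLLOW(S) = {$, a}


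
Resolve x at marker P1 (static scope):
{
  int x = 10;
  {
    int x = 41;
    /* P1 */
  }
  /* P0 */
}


x declared in the same block as P1
x = 41


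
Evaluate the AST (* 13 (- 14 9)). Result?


Evaluate inner: (- 14 9) = 5
Evaluate root: (* 13 5) = 65
Result: 65


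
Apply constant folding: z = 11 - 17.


11 - 17 = -6 at compile time
Optimized: z = -6


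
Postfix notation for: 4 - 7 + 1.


Left to right (same or higher precedence on left)
Postfix: 4 7 - 1 +


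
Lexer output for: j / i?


Scan left to right, longest-match per lexeme
Tokens: ID(j), OP(/), ID(i)


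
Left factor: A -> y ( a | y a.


Common prefix: 'y'
Factored: A -> y A', A' -> ( a | a


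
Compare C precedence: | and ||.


'|' is bitwise OR (level 3); '||' is logical OR (level 1)
Higher level binds tighter
'|' has higher precedence than '||'


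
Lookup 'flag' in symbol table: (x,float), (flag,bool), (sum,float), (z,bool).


Lookup 'flag' → type bool


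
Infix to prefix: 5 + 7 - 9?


left-to-right (same/higher precedence on left): tree is (- (+ 5 7) 9)
Prefix: - + 5 7 9


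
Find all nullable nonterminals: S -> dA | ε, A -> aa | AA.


A nonterminal is nullable iff some alternative derives ε (directly, or every symbol in it is nullable)
Nullable: {S}


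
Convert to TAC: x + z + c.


Break into single-operator statements:
t1 = x + z
t2 = t1 + c


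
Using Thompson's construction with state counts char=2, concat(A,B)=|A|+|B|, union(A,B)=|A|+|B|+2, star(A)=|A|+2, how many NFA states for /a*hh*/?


Syntax tree has 3 char leaf(s), 0 union(s), 2 star(s)
chars contribute 3×2 = 6; each union adds +2; each star adds +2
Total: 6 + 0 + 4 = 10 states


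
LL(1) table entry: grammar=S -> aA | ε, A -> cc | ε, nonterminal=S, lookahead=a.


For [S, a]: 'a' ∈ FIRST(aA)
Entry: S -> aA


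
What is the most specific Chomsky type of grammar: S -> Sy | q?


Left-linear: every RHS is a terminal or one nonterminal followed by a terminal
Classification: Type 3 (Regular)


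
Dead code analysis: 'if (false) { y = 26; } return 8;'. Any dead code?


condition is constant false, so the whole block is unreachable
Dead: 'if (false) { y = 26; }'


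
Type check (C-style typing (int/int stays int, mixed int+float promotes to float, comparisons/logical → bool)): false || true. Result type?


Operand types: bool || bool
Rule: logical operators take bool operands and yield bool
Result type: bool


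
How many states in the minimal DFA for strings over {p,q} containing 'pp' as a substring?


KMP-style automaton: 2 progress states + 1 absorbing accept = 3
Minimal DFA: 3 states


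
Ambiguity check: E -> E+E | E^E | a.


'a+a^a' has two parse trees (no precedence encoded between + and ^)
Ambiguous


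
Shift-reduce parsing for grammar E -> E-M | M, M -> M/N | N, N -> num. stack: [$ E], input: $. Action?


start symbol E on stack, input exhausted
Action: accept


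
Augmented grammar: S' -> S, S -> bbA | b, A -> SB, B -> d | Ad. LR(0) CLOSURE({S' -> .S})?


Start: S' -> .S
For each item with dot before a nonterminal B, add B -> .γ for every B-production
Closure: [S' -> .S, S -> .bbA, S -> .b]


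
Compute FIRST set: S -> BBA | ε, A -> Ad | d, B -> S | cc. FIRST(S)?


Per alternative of S: FIRST(BBA) = {c, d}; FIRST(ε) = {ε}
FIRST(S) = {c, d, ε}


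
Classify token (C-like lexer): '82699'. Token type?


Pattern: digits only
Type: INTEGER_LITERAL


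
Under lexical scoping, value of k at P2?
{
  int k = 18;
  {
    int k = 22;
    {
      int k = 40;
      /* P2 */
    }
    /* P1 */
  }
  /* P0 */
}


k declared in the same block as P2
k = 40


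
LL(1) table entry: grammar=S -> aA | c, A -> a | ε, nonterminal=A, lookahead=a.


For [A, a]: 'a' ∈ FIRST(a)
Entry: A -> a


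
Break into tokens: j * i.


Scan left to right, longest-match per lexeme
Tokens: ID(j), OP(*), ID(i)


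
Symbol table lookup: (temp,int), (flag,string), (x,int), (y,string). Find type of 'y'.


Lookup 'y' → type string


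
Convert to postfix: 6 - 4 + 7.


Left to right (same or higher precedence on left)
Postfix: 6 4 - 7 +


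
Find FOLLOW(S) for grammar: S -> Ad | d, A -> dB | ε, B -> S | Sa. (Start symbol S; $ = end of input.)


$ ∈ FOLLOW(S). For each A -> αBβ: add FIRST(β)\{ε} to FOLLOW(B); if β nullable, add FOLLOW(A).
FOLLOW(S) = {$, a, d}


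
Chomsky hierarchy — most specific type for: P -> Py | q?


Left-linear: every RHS is a terminal or one nonterminal followed by a terminal
Classification: Type 3 (Regular)


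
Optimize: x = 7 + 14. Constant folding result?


7 + 14 = 21 at compile time
Optimized: x = 21


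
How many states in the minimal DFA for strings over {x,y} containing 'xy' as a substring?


KMP-style automaton: 2 progress states + 1 absorbing accept = 3
Minimal DFA: 3 states


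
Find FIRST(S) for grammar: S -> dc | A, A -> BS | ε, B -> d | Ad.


Per alternative of S: FIRST(dc) = {d}; FIRST(A) = {d, ε}
FIRST(S) = {d, ε}


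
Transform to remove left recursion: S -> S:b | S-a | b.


Left-recursive alternatives: S:b, S-a; non-recursive: b
Introduce S': S -> bS', S' -> :bS' | -aS' | ε


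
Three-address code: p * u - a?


Break into single-operator statements:
t1 = p * u
t2 = t1 - a


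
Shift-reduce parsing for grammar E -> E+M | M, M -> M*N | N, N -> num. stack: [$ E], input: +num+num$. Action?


shift '+' to continue E -> E+M
Action: shift


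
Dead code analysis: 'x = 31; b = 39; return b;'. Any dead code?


x is assigned but never read
Dead: 'x = 31'


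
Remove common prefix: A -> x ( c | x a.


Common prefix: 'x'
Factored: A -> x A', A' -> ( c | a


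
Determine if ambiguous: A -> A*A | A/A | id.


'id*id/id' has two parse trees (no precedence encoded between * and /)
Ambiguous


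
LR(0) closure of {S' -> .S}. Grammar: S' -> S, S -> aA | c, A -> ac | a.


Start: S' -> .S
For each item with dot before a nonterminal B, add B -> .γ for every B-production
Closure: [S' -> .S, S -> .aA, S -> .c]


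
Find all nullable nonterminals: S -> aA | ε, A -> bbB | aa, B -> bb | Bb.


A nonterminal is nullable iff some alternative derives ε (directly, or every symbol in it is nullable)
Nullable: {S}


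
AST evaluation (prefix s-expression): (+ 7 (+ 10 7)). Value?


Evaluate inner: (+ 10 7) = 17
Evaluate root: (+ 7 17) = 24
Result: 24


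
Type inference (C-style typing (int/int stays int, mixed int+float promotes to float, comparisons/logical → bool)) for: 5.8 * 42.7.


Operand types: float * float
Rule: mixed int/float promotes to float; int/int stays int
Result type: float


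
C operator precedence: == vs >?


'>' is relational (level 7); '==' is equality (level 6)
Higher level binds tighter
'>' has higher precedence than '=='


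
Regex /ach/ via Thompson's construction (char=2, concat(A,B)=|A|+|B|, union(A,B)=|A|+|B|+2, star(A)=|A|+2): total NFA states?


Syntax tree has 3 char leaf(s), 0 union(s), 0 star(s)
chars contribute 3×2 = 6; each union adds +2; each star adds +2
Total: 6 + 0 + 0 = 6 states


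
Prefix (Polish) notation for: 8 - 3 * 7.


'*' binds tighter: tree is (- 8 (* 3 7))
Prefix: - 8 * 3 7


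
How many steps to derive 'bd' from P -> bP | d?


Derivation: P => bP => bd
Steps: 2


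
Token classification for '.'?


Pattern: operator symbol
Type: OPERATOR


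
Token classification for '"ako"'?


Pattern: double-quoted sequence
Type: STRING_LITERAL


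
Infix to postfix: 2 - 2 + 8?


Left to right (same or higher precedence on left)
Postfix: 2 2 - 8 +


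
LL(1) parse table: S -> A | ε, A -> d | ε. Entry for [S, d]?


For [S, d]: 'd' ∈ FIRST(A)
Entry: S -> A


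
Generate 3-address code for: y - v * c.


Break into single-operator statements:
t1 = v * c
t2 = y - t1


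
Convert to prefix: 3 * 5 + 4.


left-to-right (same/higher precedence on left): tree is (+ (* 3 5) 4)
Prefix: + * 3 5 4


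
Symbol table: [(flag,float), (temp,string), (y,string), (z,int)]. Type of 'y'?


Lookup 'y' → type string


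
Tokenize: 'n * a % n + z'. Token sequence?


Scan left to right, longest-match per lexeme
Tokens: ID(n), OP(*), ID(a), OP(%), ID(n), OP(+), ID(z)


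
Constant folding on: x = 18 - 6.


18 - 6 = 12 at compile time
Optimized: x = 12


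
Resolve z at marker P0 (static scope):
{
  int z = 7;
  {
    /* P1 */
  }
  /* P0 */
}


z declared in the same block as P0
z = 7


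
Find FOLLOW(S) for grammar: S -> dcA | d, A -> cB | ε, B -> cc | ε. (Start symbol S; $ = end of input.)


$ ∈ FOLLOW(S). For each A -> αBβ: add FIRST(β)\{ε} to FOLLOW(B); if β nullable, add FOLLOW(A).
FOLLOW(S) = {$}


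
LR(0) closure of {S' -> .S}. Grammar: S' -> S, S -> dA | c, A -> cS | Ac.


Start: S' -> .S
For each item with dot before a nonterminal B, add B -> .γ for every B-production
Closure: [S' -> .S, S -> .dA, S -> .c]


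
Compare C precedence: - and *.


'*' is multiplicative (level 10); '-' is additive (level 9)
Higher level binds tighter
'*' has higher precedence than '-'


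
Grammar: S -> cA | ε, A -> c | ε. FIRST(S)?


Per alternative of S: FIRST(cA) = {c}; FIRST(ε) = {ε}
FIRST(S) = {c, ε}


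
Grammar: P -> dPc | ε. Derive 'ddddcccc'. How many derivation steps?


Derivation: P => dPc => ddPcc => dddPccc => ddddPcccc => ddddcccc
Steps: 5


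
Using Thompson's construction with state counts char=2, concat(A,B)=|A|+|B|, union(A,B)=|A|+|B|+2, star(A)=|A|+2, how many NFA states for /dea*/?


Syntax tree has 3 char leaf(s), 0 union(s), 1 star(s)
chars contribute 3×2 = 6; each union adds +2; each star adds +2
Total: 6 + 0 + 2 = 8 states


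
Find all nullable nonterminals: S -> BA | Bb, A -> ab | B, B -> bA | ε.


A nonterminal is nullable iff some alternative derives ε (directly, or every symbol in it is nullable)
Nullable: {A, B, S}


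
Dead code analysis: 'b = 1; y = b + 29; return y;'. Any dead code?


b is read by y's definition; y is returned
No dead code


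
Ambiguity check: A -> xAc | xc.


balanced x^n…c^n: each string has a unique parse
Unambiguous


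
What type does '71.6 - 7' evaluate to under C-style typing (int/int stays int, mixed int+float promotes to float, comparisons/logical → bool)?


Operand types: float - int
Rule: mixed int/float promotes to float; int/int stays int
Result type: float


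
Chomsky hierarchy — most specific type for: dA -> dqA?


LHS has context (more than one symbol) and |LHS| ≤ |RHS|
Classification: Type 1 (Context-Sensitive)


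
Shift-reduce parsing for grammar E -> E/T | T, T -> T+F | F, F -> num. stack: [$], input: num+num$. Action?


no handle on stack; shift 'num'
Action: shift


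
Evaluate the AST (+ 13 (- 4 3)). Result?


Evaluate inner: (- 4 3) = 1
Evaluate root: (+ 13 1) = 14
Result: 14


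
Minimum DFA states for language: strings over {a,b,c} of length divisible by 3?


Track length mod 3: states 0..2, accept at 0
Minimal DFA: 3 states


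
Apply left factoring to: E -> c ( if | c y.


Common prefix: 'c'
Factored: E -> c E', E' -> ( if | y


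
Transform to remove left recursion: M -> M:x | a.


Left-recursive alternatives: M:x; non-recursive: a
Introduce M': M -> aM', M' -> :xM' | ε


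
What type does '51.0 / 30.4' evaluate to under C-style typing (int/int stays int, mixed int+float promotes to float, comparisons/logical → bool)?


Operand types: float / float
Rule: mixed int/float promotes to float; int/int stays int
Result type: float


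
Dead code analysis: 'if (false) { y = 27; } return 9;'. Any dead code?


condition is constant false, so the whole block is unreachable
Dead: 'if (false) { y = 27; }'


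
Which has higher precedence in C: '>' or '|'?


'>' is relational (level 7); '|' is bitwise OR (level 3)
Higher level binds tighter
'>' has higher precedence than '|'


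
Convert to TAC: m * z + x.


Break into single-operator statements:
t1 = m * z
t2 = t1 + x


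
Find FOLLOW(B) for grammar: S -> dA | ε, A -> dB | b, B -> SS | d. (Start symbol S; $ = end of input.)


$ ∈ FOLLOW(S). For each A -> αBβ: add FIRST(β)\{ε} to FOLLOW(B); if β nullable, add FOLLOW(A).
FOLLOW(B) = {$, d}


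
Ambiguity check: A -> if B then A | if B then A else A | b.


dangling else: 'if B then if B then b else b' parses two ways
Ambiguous


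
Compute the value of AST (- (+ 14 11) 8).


Evaluate inner: (+ 14 11) = 25
Evaluate root: (- 25 8) = 17
Result: 17


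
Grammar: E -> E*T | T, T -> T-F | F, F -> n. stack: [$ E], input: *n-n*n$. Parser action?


shift '*' to continue E -> E*T
Action: shift


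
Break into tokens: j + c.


Scan left to right, longest-match per lexeme
Tokens: ID(j), OP(+), ID(c)


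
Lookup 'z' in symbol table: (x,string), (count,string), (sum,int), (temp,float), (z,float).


Lookup 'z' → type float


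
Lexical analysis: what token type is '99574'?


Pattern: digits only
Type: INTEGER_LITERAL


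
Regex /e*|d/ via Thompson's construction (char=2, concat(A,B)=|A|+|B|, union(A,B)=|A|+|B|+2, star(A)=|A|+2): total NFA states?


Syntax tree has 2 char leaf(s), 1 union(s), 1 star(s)
chars contribute 2×2 = 4; each union adds +2; each star adds +2
Total: 4 + 2 + 2 = 8 states


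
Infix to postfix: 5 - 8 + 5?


Left to right (same or higher precedence on left)
Postfix: 5 8 - 5 +


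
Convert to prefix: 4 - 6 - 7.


left-to-right (same/higher precedence on left): tree is (- (- 4 6) 7)
Prefix: - - 4 6 7


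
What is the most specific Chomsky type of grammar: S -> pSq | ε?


Single nonterminal LHS, but p^n q^n is not regular
Classification: Type 2 (Context-Free)


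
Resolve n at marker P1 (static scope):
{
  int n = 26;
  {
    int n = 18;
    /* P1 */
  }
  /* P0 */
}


n declared in the same block as P1
n = 18


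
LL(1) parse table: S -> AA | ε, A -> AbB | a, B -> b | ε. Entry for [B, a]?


For [B, a]: ε is nullable and 'a' ∈ FOLLOW(B)
Entry: B -> ε


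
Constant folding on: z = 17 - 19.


17 - 19 = -2 at compile time
Optimized: z = -2


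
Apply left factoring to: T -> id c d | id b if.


Common prefix: 'id'
Factored: T -> id T', T' -> c d | b if


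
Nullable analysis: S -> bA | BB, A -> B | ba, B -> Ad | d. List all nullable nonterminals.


A nonterminal is nullable iff some alternative derives ε (directly, or every symbol in it is nullable)
Nullable: {}


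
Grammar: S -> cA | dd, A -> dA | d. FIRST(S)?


Per alternative of S: FIRST(cA) = {c}; FIRST(dd) = {d}
FIRST(S) = {c, d}


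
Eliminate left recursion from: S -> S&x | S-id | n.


Left-recursive alternatives: S&x, S-id; non-recursive: n
Introduce S': S -> nS', S' -> &xS' | -idS' | ε


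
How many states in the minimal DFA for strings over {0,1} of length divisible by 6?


Track length mod 6: states 0..5, accept at 0
Minimal DFA: 6 states


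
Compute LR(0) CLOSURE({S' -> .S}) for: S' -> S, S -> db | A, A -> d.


Start: S' -> .S
For each item with dot before a nonterminal B, add B -> .γ for every B-production
Closure: [S' -> .S, S -> .db, S -> .A, A -> .d]


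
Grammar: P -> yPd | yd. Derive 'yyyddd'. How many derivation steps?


Derivation: P => yPd => yyPdd => yyyddd
Steps: 3


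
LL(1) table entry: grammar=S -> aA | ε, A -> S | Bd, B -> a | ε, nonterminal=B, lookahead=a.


For [B, a]: 'a' ∈ FIRST(a)
Entry: B -> a


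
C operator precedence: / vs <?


'/' is multiplicative (level 10); '<' is relational (level 7)
Higher level binds tighter
'/' has higher precedence than '<'


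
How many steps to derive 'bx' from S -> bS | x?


Derivation: S => bS => bx
Steps: 2


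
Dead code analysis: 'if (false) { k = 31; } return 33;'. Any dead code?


condition is constant false, so the whole block is unreachable
Dead: 'if (false) { k = 31; }'


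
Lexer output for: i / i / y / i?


Scan left to right, longest-match per lexeme
Tokens: ID(i), OP(/), ID(i), OP(/), ID(y), OP(/), ID(i)


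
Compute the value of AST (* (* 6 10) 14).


Evaluate inner: (* 6 10) = 60
Evaluate root: (* 60 14) = 840
Result: 840


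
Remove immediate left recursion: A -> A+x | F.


Left-recursive alternatives: A+x; non-recursive: F
Introduce A': A -> FA', A' -> +xA' | ε


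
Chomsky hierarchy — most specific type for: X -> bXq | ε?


Single nonterminal LHS, but b^n q^n is not regular
Classification: Type 2 (Context-Free)


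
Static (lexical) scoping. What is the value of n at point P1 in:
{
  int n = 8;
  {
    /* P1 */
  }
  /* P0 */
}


P1's block does not declare n; resolves to the enclosing declaration at depth 0
n = 8


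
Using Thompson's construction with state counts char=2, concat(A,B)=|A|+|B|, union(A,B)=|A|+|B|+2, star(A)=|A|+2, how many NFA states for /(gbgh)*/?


Syntax tree has 4 char leaf(s), 0 union(s), 1 star(s)
chars contribute 4×2 = 8; each union adds +2; each star adds +2
Total: 8 + 0 + 2 = 10 states


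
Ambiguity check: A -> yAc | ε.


balanced y^n…c^n: each string has a unique parse
Unambiguous


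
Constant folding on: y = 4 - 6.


4 - 6 = -2 at compile time
Optimized: y = -2


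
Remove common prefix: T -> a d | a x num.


Common prefix: 'a'
Factored: T -> a T', T' -> d | x num


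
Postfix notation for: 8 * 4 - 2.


Left to right (same or higher precedence on left)
Postfix: 8 4 * 2 -


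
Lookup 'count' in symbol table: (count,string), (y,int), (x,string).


Lookup 'count' → type string


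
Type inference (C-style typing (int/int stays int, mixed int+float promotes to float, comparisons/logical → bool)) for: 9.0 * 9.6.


Operand types: float * float
Rule: mixed int/float promotes to float; int/int stays int
Result type: float


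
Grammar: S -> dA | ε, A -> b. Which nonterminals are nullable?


A nonterminal is nullable iff some alternative derives ε (directly, or every symbol in it is nullable)
Nullable: {S}


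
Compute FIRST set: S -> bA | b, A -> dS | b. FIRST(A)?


Per alternative of A: FIRST(dS) = {d}; FIRST(b) = {b}
FIRST(A) = {b, d}


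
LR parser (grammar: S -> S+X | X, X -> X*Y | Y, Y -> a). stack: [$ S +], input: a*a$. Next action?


no handle ('S+' is not any RHS); shift 'a'
Action: shift


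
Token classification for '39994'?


Pattern: digits only
Type: INTEGER_LITERAL


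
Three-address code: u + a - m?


Break into single-operator statements:
t1 = u + a
t2 = t1 - m


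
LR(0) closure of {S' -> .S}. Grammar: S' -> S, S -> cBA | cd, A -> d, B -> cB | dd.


Start: S' -> .S
For each item with dot before a nonterminal B, add B -> .γ for every B-production
Closure: [S' -> .S, S -> .cBA, S -> .cd]


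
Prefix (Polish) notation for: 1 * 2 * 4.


left-to-right (same/higher precedence on left): tree is (* (* 1 2) 4)
Prefix: * * 1 2 4


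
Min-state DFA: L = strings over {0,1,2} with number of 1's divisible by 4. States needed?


Track (count of 1) mod 4: states 0..3, accept at 0
Minimal DFA: 4 states


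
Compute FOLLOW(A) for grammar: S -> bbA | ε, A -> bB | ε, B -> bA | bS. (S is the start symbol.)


$ ∈ FOLLOW(S). For each A -> αBβ: add FIRST(β)\{ε} to FOLLOW(B); if β nullable, add FOLLOW(A).
FOLLOW(A) = {$}


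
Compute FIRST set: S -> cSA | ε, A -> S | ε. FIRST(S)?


Per alternative of S: FIRST(cSA) = {c}; FIRST(ε) = {ε}
FIRST(S) = {c, ε}


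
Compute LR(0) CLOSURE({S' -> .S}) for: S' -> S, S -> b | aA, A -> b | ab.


Start: S' -> .S
For each item with dot before a nonterminal B, add B -> .γ for every B-production
Closure: [S' -> .S, S -> .b, S -> .aA]


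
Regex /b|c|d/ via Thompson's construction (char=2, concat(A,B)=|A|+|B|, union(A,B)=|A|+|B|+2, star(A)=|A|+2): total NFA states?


Syntax tree has 3 char leaf(s), 2 union(s), 0 star(s)
chars contribute 3×2 = 6; each union adds +2; each star adds +2
Total: 6 + 4 + 0 = 10 states


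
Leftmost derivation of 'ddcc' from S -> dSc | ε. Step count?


Derivation: S => dSc => ddScc => ddcc
Steps: 3


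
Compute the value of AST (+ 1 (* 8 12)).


Evaluate inner: (* 8 12) = 96
Evaluate root: (+ 1 96) = 97
Result: 97


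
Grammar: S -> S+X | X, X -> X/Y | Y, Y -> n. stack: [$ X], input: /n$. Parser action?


shift '/' to continue X -> X/Y
Action: shift


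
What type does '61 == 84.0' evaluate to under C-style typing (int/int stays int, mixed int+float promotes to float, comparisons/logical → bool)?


Operand types: int == float
Rule: comparison yields bool
Result type: bool


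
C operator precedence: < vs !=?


'<' is relational (level 7); '!=' is equality (level 6)
Higher level binds tighter
'<' has higher precedence than '!='


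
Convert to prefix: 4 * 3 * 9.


left-to-right (same/higher precedence on left): tree is (* (* 4 3) 9)
Prefix: * * 4 3 9


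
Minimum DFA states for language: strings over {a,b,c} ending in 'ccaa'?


Track the longest suffix of input matching a prefix of 'ccaa': 5 classes (prefixes of length 0..4)
Minimal DFA: 5 states


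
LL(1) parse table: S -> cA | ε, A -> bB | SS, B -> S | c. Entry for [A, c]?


For [A, c]: 'c' ∈ FIRST(SS)
Entry: A -> SS


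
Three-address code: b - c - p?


Break into single-operator statements:
t1 = b - c
t2 = t1 - p


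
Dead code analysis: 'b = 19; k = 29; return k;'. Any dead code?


b is assigned but never read
Dead: 'b = 19'


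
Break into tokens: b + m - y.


Scan left to right, longest-match per lexeme
Tokens: ID(b), OP(+), ID(m), OP(-), ID(y)


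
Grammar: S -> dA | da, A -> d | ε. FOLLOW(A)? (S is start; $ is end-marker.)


$ ∈ FOLLOW(S). For each A -> αBβ: add FIRST(β)\{ε} to FOLLOW(B); if β nullable, add FOLLOW(A).
FOLLOW(A) = {$}


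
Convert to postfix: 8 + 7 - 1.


Left to right (same or higher precedence on left)
Postfix: 8 7 + 1 -


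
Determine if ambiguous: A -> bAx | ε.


balanced b^n…x^n: each string has a unique parse
Unambiguous


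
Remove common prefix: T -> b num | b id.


Common prefix: 'b'
Factored: T -> b T', T' -> num | id


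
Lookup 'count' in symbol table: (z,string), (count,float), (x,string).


Lookup 'count' → type float


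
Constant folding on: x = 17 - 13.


17 - 13 = 4 at compile time
Optimized: x = 4


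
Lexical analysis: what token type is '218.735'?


Pattern: digits with a decimal point
Type: FLOAT_LITERAL


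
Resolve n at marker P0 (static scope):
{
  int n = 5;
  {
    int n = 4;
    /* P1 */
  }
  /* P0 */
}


n declared in the same block as P0
n = 5


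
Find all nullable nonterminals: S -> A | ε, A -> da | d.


A nonterminal is nullable iff some alternative derives ε (directly, or every symbol in it is nullable)
Nullable: {S}


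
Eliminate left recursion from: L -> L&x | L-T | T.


Left-recursive alternatives: L&x, L-T; non-recursive: T
Introduce L': L -> TL', L' -> &xL' | -TL' | ε


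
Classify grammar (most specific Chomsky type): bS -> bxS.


LHS has context (more than one symbol) and |LHS| ≤ |RHS|
Classification: Type 1 (Context-Sensitive)


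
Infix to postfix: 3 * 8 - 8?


Left to right (same or higher precedence on left)
Postfix: 3 8 * 8 -


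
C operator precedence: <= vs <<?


'<<' is shift (level 8); '<=' is relational (level 7)
Higher level binds tighter
'<<' has higher precedence than '<='


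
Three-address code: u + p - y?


Break into single-operator statements:
t1 = u + p
t2 = t1 - y


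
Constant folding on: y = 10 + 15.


10 + 15 = 25 at compile time
Optimized: y = 25


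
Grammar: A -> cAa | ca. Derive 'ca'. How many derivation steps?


Derivation: A => ca
Steps: 1


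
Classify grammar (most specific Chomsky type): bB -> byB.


LHS has context (more than one symbol) and |LHS| ≤ |RHS|
Classification: Type 1 (Context-Sensitive)


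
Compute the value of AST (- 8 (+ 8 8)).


Evaluate inner: (+ 8 8) = 16
Evaluate root: (- 8 16) = -8
Result: -8


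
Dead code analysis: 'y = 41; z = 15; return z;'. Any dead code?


y is assigned but never read
Dead: 'y = 41'


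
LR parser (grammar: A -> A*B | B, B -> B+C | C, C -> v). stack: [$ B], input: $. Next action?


lookahead ∉ {+} so B won't extend; reduce A -> B
Action: reduce (A -> B)


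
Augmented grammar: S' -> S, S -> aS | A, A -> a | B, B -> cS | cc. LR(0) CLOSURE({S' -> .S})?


Start: S' -> .S
For each item with dot before a nonterminal B, add B -> .γ for every B-production
Closure: [S' -> .S, S -> .aS, S -> .A, A -> .a, A -> .B, B -> .cS, B -> .cc]


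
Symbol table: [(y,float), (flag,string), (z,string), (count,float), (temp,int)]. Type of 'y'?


Lookup 'y' → type float


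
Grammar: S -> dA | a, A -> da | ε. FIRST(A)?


Per alternative of A: FIRST(da) = {d}; FIRST(ε) = {ε}
FIRST(A) = {d, ε}


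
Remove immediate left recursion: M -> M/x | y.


Left-recursive alternatives: M/x; non-recursive: y
Introduce M': M -> yM', M' -> /xM' | ε


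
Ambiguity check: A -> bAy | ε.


balanced b^n…y^n: each string has a unique parse
Unambiguous


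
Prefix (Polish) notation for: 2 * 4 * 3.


left-to-right (same/higher precedence on left): tree is (* (* 2 4) 3)
Prefix: * * 2 4 3


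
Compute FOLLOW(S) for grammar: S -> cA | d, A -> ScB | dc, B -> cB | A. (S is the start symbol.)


$ ∈ FOLLOW(S). For each A -> αBβ: add FIRST(β)\{ε} to FOLLOW(B); if β nullable, add FOLLOW(A).
FOLLOW(S) = {$, c}


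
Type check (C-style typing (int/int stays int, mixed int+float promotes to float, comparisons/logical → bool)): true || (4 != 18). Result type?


Operand types: bool || bool
Rule: logical operators take bool operands and yield bool
Result type: bool


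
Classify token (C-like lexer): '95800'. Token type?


Pattern: digits only
Type: INTEGER_LITERAL


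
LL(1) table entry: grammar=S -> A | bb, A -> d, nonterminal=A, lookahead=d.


For [A, d]: 'd' ∈ FIRST(d)
Entry: A -> d


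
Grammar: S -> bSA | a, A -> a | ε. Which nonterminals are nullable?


A nonterminal is nullable iff some alternative derives ε (directly, or every symbol in it is nullable)
Nullable: {A}


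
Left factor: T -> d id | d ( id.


Common prefix: 'd'
Factored: T -> d T', T' -> id | ( id


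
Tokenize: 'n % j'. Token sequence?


Scan left to right, longest-match per lexeme
Tokens: ID(n), OP(%), ID(j)


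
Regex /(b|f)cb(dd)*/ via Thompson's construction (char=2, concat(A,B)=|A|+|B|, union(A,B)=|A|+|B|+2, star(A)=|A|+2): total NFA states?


Syntax tree has 6 char leaf(s), 1 union(s), 1 star(s)
chars contribute 6×2 = 12; each union adds +2; each star adds +2
Total: 12 + 2 + 2 = 16 states


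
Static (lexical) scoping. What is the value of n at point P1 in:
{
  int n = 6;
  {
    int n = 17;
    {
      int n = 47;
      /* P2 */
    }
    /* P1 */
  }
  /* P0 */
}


n declared in the same block as P1
n = 17


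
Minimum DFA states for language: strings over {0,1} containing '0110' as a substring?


KMP-style automaton: 4 progress states + 1 absorbing accept = 5
Minimal DFA: 5 states


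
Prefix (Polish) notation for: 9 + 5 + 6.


left-to-right (same/higher precedence on left): tree is (+ (+ 9 5) 6)
Prefix: + + 9 5 6


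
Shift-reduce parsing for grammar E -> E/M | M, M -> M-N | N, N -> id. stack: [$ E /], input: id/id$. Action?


no handle ('E/' is not any RHS); shift 'id'
Action: shift


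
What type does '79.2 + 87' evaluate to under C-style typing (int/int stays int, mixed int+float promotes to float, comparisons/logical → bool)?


Operand types: float + int
Rule: mixed int/float promotes to float; int/int stays int
Result type: float


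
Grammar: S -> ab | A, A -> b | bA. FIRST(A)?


Per alternative of A: FIRST(b) = {b}; FIRST(bA) = {b}
FIRST(A) = {b}


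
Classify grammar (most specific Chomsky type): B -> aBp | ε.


Single nonterminal LHS, but a^n p^n is not regular
Classification: Type 2 (Context-Free)


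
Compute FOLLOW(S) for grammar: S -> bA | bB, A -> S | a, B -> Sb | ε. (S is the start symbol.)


$ ∈ FOLLOW(S). For each A -> αBβ: add FIRST(β)\{ε} to FOLLOW(B); if β nullable, add FOLLOW(A).
FOLLOW(S) = {$, b}


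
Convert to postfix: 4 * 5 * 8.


Left to right (same or higher precedence on left)
Postfix: 4 5 * 8 *


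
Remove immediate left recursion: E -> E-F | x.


Left-recursive alternatives: E-F; non-recursive: x
Introduce E': E -> xE', E' -> -FE' | ε


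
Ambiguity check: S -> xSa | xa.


balanced x^n…a^n: each string has a unique parse
Unambiguous


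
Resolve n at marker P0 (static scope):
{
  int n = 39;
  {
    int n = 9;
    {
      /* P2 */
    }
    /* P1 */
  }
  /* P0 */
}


n declared in the same block as P0
n = 39


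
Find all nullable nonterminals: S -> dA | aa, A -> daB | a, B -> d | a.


A nonterminal is nullable iff some alternative derives ε (directly, or every symbol in it is nullable)
Nullable: {}


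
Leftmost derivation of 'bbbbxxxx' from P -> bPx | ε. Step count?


Derivation: P => bPx => bbPxx => bbbPxxx => bbbbPxxxx => bbbbxxxx
Steps: 5


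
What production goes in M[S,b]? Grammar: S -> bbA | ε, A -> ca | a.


For [S, b]: 'b' ∈ FIRST(bbA)
Entry: S -> bbA


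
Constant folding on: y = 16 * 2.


16 * 2 = 32 at compile time
Optimized: y = 32


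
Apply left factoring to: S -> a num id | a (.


Common prefix: 'a'
Factored: S -> a S', S' -> num id | (


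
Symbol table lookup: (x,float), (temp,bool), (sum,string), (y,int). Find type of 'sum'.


Lookup 'sum' → type string


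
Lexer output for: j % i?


Scan left to right, longest-match per lexeme
Tokens: ID(j), OP(%), ID(i)


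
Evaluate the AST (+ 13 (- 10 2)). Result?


Evaluate inner: (- 10 2) = 8
Evaluate root: (+ 13 8) = 21
Result: 21


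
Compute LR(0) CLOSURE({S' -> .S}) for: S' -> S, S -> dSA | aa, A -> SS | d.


Start: S' -> .S
For each item with dot before a nonterminal B, add B -> .γ for every B-production
Closure: [S' -> .S, S -> .dSA, S -> .aa]


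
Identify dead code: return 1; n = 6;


statement follows a return and is unreachable
Dead: 'n = 6'


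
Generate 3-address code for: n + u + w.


Break into single-operator statements:
t1 = n + u
t2 = t1 + w


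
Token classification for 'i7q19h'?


Pattern: letter/underscore followed by alphanumerics, not a keyword
Type: IDENTIFIER


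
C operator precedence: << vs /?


'/' is multiplicative (level 10); '<<' is shift (level 8)
Higher level binds tighter
'/' has higher precedence than '<<'


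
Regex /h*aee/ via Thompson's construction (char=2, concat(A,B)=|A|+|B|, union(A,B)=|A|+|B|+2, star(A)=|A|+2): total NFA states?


Syntax tree has 4 char leaf(s), 0 union(s), 1 star(s)
chars contribute 4×2 = 8; each union adds +2; each star adds +2
Total: 8 + 0 + 2 = 10 states


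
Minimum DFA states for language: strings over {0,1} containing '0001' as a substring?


KMP-style automaton: 4 progress states + 1 absorbing accept = 5
Minimal DFA: 5 states


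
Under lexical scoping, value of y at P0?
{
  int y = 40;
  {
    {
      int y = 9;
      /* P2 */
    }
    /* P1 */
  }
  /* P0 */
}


y declared in the same block as P0
y = 40


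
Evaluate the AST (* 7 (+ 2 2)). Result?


Evaluate inner: (+ 2 2) = 4
Evaluate root: (* 7 4) = 28
Result: 28


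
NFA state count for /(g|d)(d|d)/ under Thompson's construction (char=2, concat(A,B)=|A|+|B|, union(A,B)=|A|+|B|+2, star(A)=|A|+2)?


Syntax tree has 4 char leaf(s), 2 union(s), 0 star(s)
chars contribute 4×2 = 8; each union adds +2; each star adds +2
Total: 8 + 4 + 0 = 12 states


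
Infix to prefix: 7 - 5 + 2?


left-to-right (same/higher precedence on left): tree is (+ (- 7 5) 2)
Prefix: + - 7 5 2


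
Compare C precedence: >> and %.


'%' is multiplicative (level 10); '>>' is shift (level 8)
Higher level binds tighter
'%' has higher precedence than '>>'


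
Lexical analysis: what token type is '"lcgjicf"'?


Pattern: double-quoted sequence
Type: STRING_LITERAL


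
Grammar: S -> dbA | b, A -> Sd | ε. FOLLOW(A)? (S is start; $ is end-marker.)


$ ∈ FOLLOW(S). For each A -> αBβ: add FIRST(β)\{ε} to FOLLOW(B); if β nullable, add FOLLOW(A).
FOLLOW(A) = {$, d}


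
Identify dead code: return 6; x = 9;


statement follows a return and is unreachable
Dead: 'x = 9'


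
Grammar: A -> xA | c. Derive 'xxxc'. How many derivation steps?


Derivation: A => xA => xxA => xxxA => xxxc
Steps: 4


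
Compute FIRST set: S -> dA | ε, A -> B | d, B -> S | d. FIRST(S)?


Per alternative of S: FIRST(dA) = {d}; FIRST(ε) = {ε}
FIRST(S) = {d, ε}


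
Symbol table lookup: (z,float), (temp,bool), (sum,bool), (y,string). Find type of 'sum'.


Lookup 'sum' → type bool


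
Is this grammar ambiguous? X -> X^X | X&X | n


'n^n&n' has two parse trees (no precedence encoded between ^ and &)
Ambiguous


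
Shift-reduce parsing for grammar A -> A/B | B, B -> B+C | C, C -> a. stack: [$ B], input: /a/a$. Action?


lookahead ∉ {+} so B won't extend; reduce A -> B
Action: reduce (A -> B)


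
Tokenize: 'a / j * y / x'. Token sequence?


Scan left to right, longest-match per lexeme
Tokens: ID(a), OP(/), ID(j), OP(*), ID(y), OP(/), ID(x)


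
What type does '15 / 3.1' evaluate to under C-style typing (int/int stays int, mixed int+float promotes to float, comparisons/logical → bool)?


Operand types: int / float
Rule: mixed int/float promotes to float; int/int stays int
Result type: float


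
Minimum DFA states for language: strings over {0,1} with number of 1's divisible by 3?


Track (count of 1) mod 3: states 0..2, accept at 0
Minimal DFA: 3 states


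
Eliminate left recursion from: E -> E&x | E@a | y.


Left-recursive alternatives: E&x, E@a; non-recursive: y
Introduce E': E -> yE', E' -> &xE' | @aE' | ε


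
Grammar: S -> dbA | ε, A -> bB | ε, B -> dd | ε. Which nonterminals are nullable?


A nonterminal is nullable iff some alternative derives ε (directly, or every symbol in it is nullable)
Nullable: {A, B, S}


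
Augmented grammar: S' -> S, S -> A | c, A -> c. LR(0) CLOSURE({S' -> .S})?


Start: S' -> .S
For each item with dot before a nonterminal B, add B -> .γ for every B-production
Closure: [S' -> .S, S -> .A, S -> .c, A -> .c]


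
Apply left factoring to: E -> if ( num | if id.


Common prefix: 'if'
Factored: E -> if E', E' -> ( num | id


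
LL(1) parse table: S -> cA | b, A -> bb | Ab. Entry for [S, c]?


For [S, c]: 'c' ∈ FIRST(cA)
Entry: S -> cA


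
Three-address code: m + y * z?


Break into single-operator statements:
t1 = y * z
t2 = m + t1


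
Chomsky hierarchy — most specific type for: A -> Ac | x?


Left-linear: every RHS is a terminal or one nonterminal followed by a terminal
Classification: Type 3 (Regular)


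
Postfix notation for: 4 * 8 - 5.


Left to right (same or higher precedence on left)
Postfix: 4 8 * 5 -


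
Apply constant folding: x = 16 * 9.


16 * 9 = 144 at compile time
Optimized: x = 144


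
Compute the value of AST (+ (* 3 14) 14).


Evaluate inner: (* 3 14) = 42
Evaluate root: (+ 42 14) = 56
Result: 56


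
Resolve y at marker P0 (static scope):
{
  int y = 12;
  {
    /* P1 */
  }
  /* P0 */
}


y declared in the same block as P0
y = 12


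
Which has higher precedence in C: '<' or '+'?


'+' is additive (level 9); '<' is relational (level 7)
Higher level binds tighter
'+' has higher precedence than '<'


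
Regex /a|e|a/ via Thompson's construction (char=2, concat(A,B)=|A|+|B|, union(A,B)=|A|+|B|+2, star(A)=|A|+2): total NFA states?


Syntax tree has 3 char leaf(s), 2 union(s), 0 star(s)
chars contribute 3×2 = 6; each union adds +2; each star adds +2
Total: 6 + 4 + 0 = 10 states


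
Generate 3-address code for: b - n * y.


Break into single-operator statements:
t1 = n * y
t2 = b - t1


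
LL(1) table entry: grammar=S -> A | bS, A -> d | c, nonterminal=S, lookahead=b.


For [S, b]: 'b' ∈ FIRST(bS)
Entry: S -> bS


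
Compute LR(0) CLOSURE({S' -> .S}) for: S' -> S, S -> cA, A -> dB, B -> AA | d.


Start: S' -> .S
For each item with dot before a nonterminal B, add B -> .γ for every B-production
Closure: [S' -> .S, S -> .cA]


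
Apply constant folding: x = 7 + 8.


7 + 8 = 15 at compile time
Optimized: x = 15


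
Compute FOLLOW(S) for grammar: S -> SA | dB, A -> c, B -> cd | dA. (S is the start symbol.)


$ ∈ FOLLOW(S). For each A -> αBβ: add FIRST(β)\{ε} to FOLLOW(B); if β nullable, add FOLLOW(A).
FOLLOW(S) = {$, c}


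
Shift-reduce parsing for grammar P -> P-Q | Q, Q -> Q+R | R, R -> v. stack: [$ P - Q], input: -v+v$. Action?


handle 'P-Q' on top; lookahead ∈ FOLLOW(P) = {-, $}
Action: reduce (P -> P-Q)


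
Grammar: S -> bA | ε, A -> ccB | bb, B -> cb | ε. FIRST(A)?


Per alternative of A: FIRST(ccB) = {c}; FIRST(bb) = {b}
FIRST(A) = {b, c}


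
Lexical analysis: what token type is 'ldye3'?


Pattern: letter/underscore followed by alphanumerics, not a keyword
Type: IDENTIFIER


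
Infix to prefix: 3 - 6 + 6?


left-to-right (same/higher precedence on left): tree is (+ (- 3 6) 6)
Prefix: + - 3 6 6


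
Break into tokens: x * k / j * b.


Scan left to right, longest-match per lexeme
Tokens: ID(x), OP(*), ID(k), OP(/), ID(j), OP(*), ID(b)


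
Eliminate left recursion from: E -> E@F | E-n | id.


Left-recursive alternatives: E@F, E-n; non-recursive: id
Introduce E': E -> idE', E' -> @FE' | -nE' | ε
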